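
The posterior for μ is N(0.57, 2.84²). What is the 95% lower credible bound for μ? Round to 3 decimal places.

Need L with P(μ ≥ L) = 0.95: L = 0.57 − z_{0.05}·2.84.
z = 1.645; L = 0.57 − 1.645 × 2.84 = -4.101.

-4.101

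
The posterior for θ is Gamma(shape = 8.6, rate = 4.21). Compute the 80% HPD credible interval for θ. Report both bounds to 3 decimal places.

The posterior is unimodal and skewed, so the HPD interval has equal density at both endpoints and is the shortest 80% interval.
Solving f(1.084) = f(2.791) with F(2.791) − F(1.084) = 0.80 gives [1.084, 2.791].
For comparison, the equal-tailed interval is [1.216, 2.971]; the HPD is narrower and shifted toward the mode.

[1.084, 2.791]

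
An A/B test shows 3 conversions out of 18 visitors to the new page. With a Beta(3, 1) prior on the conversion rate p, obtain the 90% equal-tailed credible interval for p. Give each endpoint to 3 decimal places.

Posterior: Beta(3+3, 1+15) = Beta(6, 16).
Equal-tailed 90% interval: the 0.05 and 0.95 quantiles of Beta(6, 16).
Posterior mean ≈ 0.273, SD ≈ 0.093; a Normal approximation gives roughly [0.120, 0.425].
Exact: F⁻¹(0.05) = 0.132; F⁻¹(0.95) = 0.437.

[0.132, 0.437]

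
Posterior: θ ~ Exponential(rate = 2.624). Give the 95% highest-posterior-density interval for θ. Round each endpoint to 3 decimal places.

[0.000, 1.142]

The exponential density is strictly decreasing on [0, ∞), so the HPD interval is anchored at 0: [0, q] with P(θ ≤ q) = 0.95.
q = −ln(1 − 0.95) / 2.624 = 2.9957 / 2.624 = 1.142.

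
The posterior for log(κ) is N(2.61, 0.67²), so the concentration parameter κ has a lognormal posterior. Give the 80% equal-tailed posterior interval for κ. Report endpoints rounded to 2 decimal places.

[5.76, 32.09]

On the log scale the 80% interval is 2.61 ± 1.282 × 0.67 = [1.7514, 3.4686].
Exponentiate: [e^1.7514, e^3.4686] = [5.76, 32.09].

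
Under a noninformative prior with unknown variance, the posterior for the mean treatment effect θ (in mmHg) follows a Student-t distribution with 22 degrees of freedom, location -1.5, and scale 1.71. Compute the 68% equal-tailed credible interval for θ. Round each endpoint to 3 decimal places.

The t_22 distribution is symmetric; the 68% interval is -1.5 ± t·1.71 with t_{0.84,22} = 1.017.
Half-width: 1.017 × 1.71 = 1.740.
-1.5 − 1.740 = -3.240; -1.5 + 1.740 = 0.240.

[-3.240, 0.240]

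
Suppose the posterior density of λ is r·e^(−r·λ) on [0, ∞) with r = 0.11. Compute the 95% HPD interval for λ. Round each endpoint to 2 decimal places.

[0.00, 27.23]

The exponential density is strictly decreasing on [0, ∞), so the HPD interval is anchored at 0: [0, q] with P(λ ≤ q) = 0.95.
q = −ln(1 − 0.95) / 0.11 = 2.9957 / 0.11 = 27.23.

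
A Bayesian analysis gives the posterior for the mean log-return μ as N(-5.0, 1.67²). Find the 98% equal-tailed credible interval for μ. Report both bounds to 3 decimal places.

[-8.885, -1.115]

The posterior is symmetric, so the 98% equal-tailed interval is μ = -5.0 ± z·1.67 with z = 2.326.
Half-width: 2.326 × 1.67 = 3.885.
-5.0 − 3.885 = -8.885; -5.0 + 3.885 = -1.115.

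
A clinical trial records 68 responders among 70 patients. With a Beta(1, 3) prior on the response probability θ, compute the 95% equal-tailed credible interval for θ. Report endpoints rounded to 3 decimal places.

Posterior: Beta(1+68, 3+2) = Beta(69, 5).
Equal-tailed 95% interval: the 0.025 and 0.975 quantiles of Beta(69, 5).
Posterior mean ≈ 0.932, SD ≈ 0.029; a Normal approximation gives roughly [0.876, 0.989].
Exact: F⁻¹(0.025) = 0.866; F⁻¹(0.975) = 0.977.

[0.866, 0.977]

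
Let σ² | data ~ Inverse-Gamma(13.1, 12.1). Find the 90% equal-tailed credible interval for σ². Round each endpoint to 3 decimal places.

[0.618, 1.558]

Inverse-Gamma(13.1, 12.1) quantiles: F⁻¹(0.05) and F⁻¹(0.95).
Equivalently, 1/σ² ~ Gamma(13.1, rate = 12.1); invert its 0.95 and 0.05 quantiles.
Posterior mean ≈ 1.000, SD ≈ 0.300; a Normal approximation gives roughly [0.506, 1.494].
Exact: lower = 0.618; upper = 1.558.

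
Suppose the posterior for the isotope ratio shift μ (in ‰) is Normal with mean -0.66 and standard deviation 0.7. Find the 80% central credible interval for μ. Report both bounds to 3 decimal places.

The posterior is symmetric, so the 80% equal-tailed interval is μ = -0.66 ± z·0.7 with z = 1.282.
Half-width: 1.282 × 0.7 = 0.897.
-0.66 − 0.897 = -1.557; -0.66 + 0.897 = 0.237.

[-1.557, 0.237]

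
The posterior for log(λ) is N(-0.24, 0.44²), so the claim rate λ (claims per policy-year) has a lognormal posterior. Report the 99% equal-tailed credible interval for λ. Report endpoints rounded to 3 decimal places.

[0.253, 2.443]

On the log scale the 99% interval is -0.24 ± 2.576 × 0.44 = [-1.3734, 0.8934].
Exponentiate: [e^-1.3734, e^0.8934] = [0.253, 2.443].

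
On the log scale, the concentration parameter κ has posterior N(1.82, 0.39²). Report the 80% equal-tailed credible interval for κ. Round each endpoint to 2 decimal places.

On the log scale the 80% interval is 1.82 ± 1.282 × 0.39 = [1.3202, 2.3198].
Exponentiate: [e^1.3202, e^2.3198] = [3.74, 10.17].

[3.74, 10.17]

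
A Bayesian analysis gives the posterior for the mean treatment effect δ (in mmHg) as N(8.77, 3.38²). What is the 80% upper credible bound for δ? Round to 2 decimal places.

11.61

Need U with P(δ ≤ U) = 0.80: U = 8.77 + z_{0.2}·3.38.
z = 0.842; U = 8.77 + 0.842 × 3.38 = 11.61.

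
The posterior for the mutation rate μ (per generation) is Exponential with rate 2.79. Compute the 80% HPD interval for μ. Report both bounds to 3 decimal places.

[0.000, 0.577]

The exponential density is strictly decreasing on [0, ∞), so the HPD interval is anchored at 0: [0, q] with P(μ ≤ q) = 0.80.
q = −ln(1 − 0.80) / 2.79 = 1.6094 / 2.79 = 0.577.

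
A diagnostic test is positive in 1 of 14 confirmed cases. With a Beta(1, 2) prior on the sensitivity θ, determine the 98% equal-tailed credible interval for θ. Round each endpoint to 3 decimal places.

Posterior: Beta(1+1, 2+13) = Beta(2, 15).
Equal-tailed 98% interval: the 0.01 and 0.99 quantiles of Beta(2, 15).
Posterior mean ≈ 0.118, SD ≈ 0.076; a Normal approximation gives roughly [-0.059, 0.294].
Exact: F⁻¹(0.01) = 0.010; F⁻¹(0.99) = 0.349.

[0.010, 0.349]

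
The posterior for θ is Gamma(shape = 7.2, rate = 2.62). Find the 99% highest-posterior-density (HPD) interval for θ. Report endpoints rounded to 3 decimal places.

[0.666, 5.779]

The posterior is unimodal and skewed, so the HPD interval has equal density at both endpoints and is the shortest 99% interval.
Solving f(0.666) = f(5.779) with F(5.779) − F(0.666) = 0.99 gives [0.666, 5.779].
For comparison, the equal-tailed interval is [0.817, 6.090]; the HPD is narrower and shifted toward the mode.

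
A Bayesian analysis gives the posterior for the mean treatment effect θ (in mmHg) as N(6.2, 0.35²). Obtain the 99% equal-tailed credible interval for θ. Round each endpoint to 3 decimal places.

[5.298, 7.102]

The posterior is symmetric, so the 99% equal-tailed interval is θ = 6.2 ± z·0.35 with z = 2.576.
Half-width: 2.576 × 0.35 = 0.902.
6.2 − 0.902 = 5.298; 6.2 + 0.902 = 7.102.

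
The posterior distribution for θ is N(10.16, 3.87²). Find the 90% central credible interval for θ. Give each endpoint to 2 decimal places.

[3.79, 16.53]

The posterior is symmetric, so the 90% equal-tailed interval is θ = 10.16 ± z·3.87 with z = 1.645.
Half-width: 1.645 × 3.87 = 6.37.
10.16 − 6.37 = 3.79; 10.16 + 6.37 = 16.53.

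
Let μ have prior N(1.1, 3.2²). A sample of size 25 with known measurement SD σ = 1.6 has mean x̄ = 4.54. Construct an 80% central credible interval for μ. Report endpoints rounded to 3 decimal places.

[4.098, 4.914]

Posterior precision = 1/3.2² + 25/1.6² = 0.0977 + 9.7656 = 9.8633, so posterior SD = 0.3184.
Posterior mean = (1.1/3.2² + 25·4.54/1.6²) / 9.8633 = 4.5059.
Interval: 4.5059 ± 1.282 × 0.3184 → [4.098, 4.914].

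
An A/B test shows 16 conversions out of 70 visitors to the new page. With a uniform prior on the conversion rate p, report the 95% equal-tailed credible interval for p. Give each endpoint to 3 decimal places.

Posterior: Beta(1+16, 1+54) = Beta(17, 55).
Equal-tailed 95% interval: the 0.025 and 0.975 quantiles of Beta(17, 55).
Posterior mean ≈ 0.236, SD ≈ 0.050; a Normal approximation gives roughly [0.139, 0.334].
Exact: F⁻¹(0.025) = 0.146; F⁻¹(0.975) = 0.340.

[0.146, 0.340]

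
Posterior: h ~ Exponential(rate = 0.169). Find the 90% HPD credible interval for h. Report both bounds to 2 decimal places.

[0.00, 13.62]

The exponential density is strictly decreasing on [0, ∞), so the HPD interval is anchored at 0: [0, q] with P(h ≤ q) = 0.90.
q = −ln(1 − 0.90) / 0.169 = 2.3026 / 0.169 = 13.62.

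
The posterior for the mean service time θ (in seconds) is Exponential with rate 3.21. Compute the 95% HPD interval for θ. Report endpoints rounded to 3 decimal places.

The exponential density is strictly decreasing on [0, ∞), so the HPD interval is anchored at 0: [0, q] with P(θ ≤ q) = 0.95.
q = −ln(1 − 0.95) / 3.21 = 2.9957 / 3.21 = 0.933.

[0.000, 0.933]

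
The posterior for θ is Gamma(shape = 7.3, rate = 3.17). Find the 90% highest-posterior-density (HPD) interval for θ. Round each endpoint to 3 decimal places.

The posterior is unimodal and skewed, so the HPD interval has equal density at both endpoints and is the shortest 90% interval.
Solving f(0.942) = f(3.614) with F(3.614) − F(0.942) = 0.90 gives [0.942, 3.614].
For comparison, the equal-tailed interval is [1.102, 3.860]; the HPD is narrower and shifted toward the mode.

[0.942, 3.614]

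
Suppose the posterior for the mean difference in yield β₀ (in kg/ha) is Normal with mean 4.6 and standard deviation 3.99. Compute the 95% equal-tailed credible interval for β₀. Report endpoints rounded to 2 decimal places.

The posterior is symmetric, so the 95% equal-tailed interval is β₀ = 4.6 ± z·3.99 with z = 1.960.
Half-width: 1.960 × 3.99 = 7.82.
4.6 − 7.82 = -3.22; 4.6 + 7.82 = 12.42.

[-3.22, 12.42]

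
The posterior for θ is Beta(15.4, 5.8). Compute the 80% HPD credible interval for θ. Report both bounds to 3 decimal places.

[0.616, 0.858]

The posterior is unimodal and skewed, so the HPD interval has equal density at both endpoints and is the shortest 80% interval.
Solving f(0.616) = f(0.858) with F(0.858) − F(0.616) = 0.80 gives [0.616, 0.858].
For comparison, the equal-tailed interval is [0.599, 0.844]; the HPD is narrower and shifted toward the mode.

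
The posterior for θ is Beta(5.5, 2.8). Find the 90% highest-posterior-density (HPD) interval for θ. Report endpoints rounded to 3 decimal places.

The posterior is unimodal and skewed, so the HPD interval has equal density at both endpoints and is the shortest 90% interval.
Solving f(0.420) = f(0.918) with F(0.918) − F(0.420) = 0.90 gives [0.420, 0.918].
For comparison, the equal-tailed interval is [0.385, 0.893]; the HPD is narrower and shifted toward the mode.

[0.420, 0.918]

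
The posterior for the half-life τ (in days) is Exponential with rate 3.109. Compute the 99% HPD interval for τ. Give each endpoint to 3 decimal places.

[0.000, 1.481]

The exponential density is strictly decreasing on [0, ∞), so the HPD interval is anchored at 0: [0, q] with P(τ ≤ q) = 0.99.
q = −ln(1 − 0.99) / 3.109 = 4.6052 / 3.109 = 1.481.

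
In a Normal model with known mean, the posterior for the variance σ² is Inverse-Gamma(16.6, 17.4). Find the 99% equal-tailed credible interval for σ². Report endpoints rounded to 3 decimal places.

Inverse-Gamma(16.6, 17.4) quantiles: F⁻¹(0.005) and F⁻¹(0.995).
Equivalently, 1/σ² ~ Gamma(16.6, rate = 17.4); invert its 0.995 and 0.005 quantiles.
Posterior mean ≈ 1.115, SD ≈ 0.292; a Normal approximation gives roughly [0.363, 1.867].
Exact: lower = 0.601; upper = 2.182.

[0.601, 2.182]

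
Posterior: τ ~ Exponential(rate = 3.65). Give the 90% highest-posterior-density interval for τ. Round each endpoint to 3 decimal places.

[0.000, 0.631]

The exponential density is strictly decreasing on [0, ∞), so the HPD interval is anchored at 0: [0, q] with P(τ ≤ q) = 0.90.
q = −ln(1 − 0.90) / 3.65 = 2.3026 / 3.65 = 0.631.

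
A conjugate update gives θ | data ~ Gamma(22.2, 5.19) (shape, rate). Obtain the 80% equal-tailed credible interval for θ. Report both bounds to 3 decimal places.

Posterior: Gamma(shape 22.2, rate 5.19).
Equal-tailed 80% interval: Gamma(22.2, 5.19) quantiles at 0.1 and 0.9.
Posterior mean ≈ 4.277, SD ≈ 0.908; a Normal approximation gives roughly [3.114, 5.441].
Exact: lower = 3.163; upper = 5.474.

[3.163, 5.474]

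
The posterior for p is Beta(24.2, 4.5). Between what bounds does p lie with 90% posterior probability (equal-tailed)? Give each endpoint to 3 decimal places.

Posterior: Beta(24.2, 4.5).
Equal-tailed 90% interval: the 0.05 and 0.95 quantiles of Beta(24.2, 4.5).
Posterior mean ≈ 0.843, SD ≈ 0.067; a Normal approximation gives roughly [0.733, 0.953].
Exact: F⁻¹(0.05) = 0.721; F⁻¹(0.95) = 0.938.

[0.721, 0.938]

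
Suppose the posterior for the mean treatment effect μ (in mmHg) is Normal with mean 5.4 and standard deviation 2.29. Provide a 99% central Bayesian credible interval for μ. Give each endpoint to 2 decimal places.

The posterior is symmetric, so the 99% equal-tailed interval is μ = 5.4 ± z·2.29 with z = 2.576.
Half-width: 2.576 × 2.29 = 5.90.
5.4 − 5.90 = -0.50; 5.4 + 5.90 = 11.30.

[-0.50, 11.30]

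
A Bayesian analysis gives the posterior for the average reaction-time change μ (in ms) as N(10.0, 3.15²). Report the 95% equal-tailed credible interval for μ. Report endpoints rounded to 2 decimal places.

The posterior is symmetric, so the 95% equal-tailed interval is μ = 10.0 ± z·3.15 with z = 1.960.
Half-width: 1.960 × 3.15 = 6.17.
10.0 − 6.17 = 3.83; 10.0 + 6.17 = 16.17.

[3.83, 16.17]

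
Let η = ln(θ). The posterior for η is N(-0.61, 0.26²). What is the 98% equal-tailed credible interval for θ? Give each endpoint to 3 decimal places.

[0.297, 0.995]

On the log scale the 98% interval is -0.61 ± 2.326 × 0.26 = [-1.2149, -0.0051].
Exponentiate: [e^-1.2149, e^-0.0051] = [0.297, 0.995].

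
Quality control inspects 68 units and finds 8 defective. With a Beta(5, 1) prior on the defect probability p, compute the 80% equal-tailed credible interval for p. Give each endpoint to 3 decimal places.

[0.121, 0.234]

Posterior: Beta(5+8, 1+60) = Beta(13, 61).
Equal-tailed 80% interval: the 0.1 and 0.9 quantiles of Beta(13, 61).
Posterior mean ≈ 0.176, SD ≈ 0.044; a Normal approximation gives roughly [0.119, 0.232].
Exact: F⁻¹(0.1) = 0.121; F⁻¹(0.9) = 0.234.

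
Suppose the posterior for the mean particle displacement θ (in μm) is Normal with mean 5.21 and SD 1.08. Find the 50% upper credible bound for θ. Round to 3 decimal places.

5.210

Need U with P(θ ≤ U) = 0.50: U = 5.21 + z_{0.5}·1.08.
z = 0.000; U = 5.21 + 0.000 × 1.08 = 5.210.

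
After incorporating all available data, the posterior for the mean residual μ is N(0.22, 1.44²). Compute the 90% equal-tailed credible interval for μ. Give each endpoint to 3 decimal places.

The posterior is symmetric, so the 90% equal-tailed interval is μ = 0.22 ± z·1.44 with z = 1.645.
Half-width: 1.645 × 1.44 = 2.369.
0.22 − 2.369 = -2.149; 0.22 + 2.369 = 2.589.

[-2.149, 2.589]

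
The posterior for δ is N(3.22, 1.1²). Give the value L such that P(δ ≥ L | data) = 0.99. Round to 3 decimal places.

Need L with P(δ ≥ L) = 0.99: L = 3.22 − z_{0.01}·1.1.
z = 2.326; L = 3.22 − 2.326 × 1.1 = 0.661.

0.661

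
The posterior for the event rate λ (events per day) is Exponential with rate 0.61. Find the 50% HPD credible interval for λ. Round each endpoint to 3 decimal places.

[0.000, 1.136]

The exponential density is strictly decreasing on [0, ∞), so the HPD interval is anchored at 0: [0, q] with P(λ ≤ q) = 0.50.
q = −ln(1 − 0.50) / 0.61 = 0.6931 / 0.61 = 1.136.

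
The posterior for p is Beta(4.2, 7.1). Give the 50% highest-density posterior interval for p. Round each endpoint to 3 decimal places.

The posterior is unimodal and skewed, so the HPD interval has equal density at both endpoints and is the shortest 50% interval.
Solving f(0.252) = f(0.445) with F(0.445) − F(0.252) = 0.50 gives [0.252, 0.445].
For comparison, the equal-tailed interval is [0.270, 0.465]; the HPD is narrower and shifted toward the mode.

[0.252, 0.445]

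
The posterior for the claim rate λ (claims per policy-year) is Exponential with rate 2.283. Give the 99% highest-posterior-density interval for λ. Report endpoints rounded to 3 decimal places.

[0.000, 2.017]

The exponential density is strictly decreasing on [0, ∞), so the HPD interval is anchored at 0: [0, q] with P(λ ≤ q) = 0.99.
q = −ln(1 − 0.99) / 2.283 = 4.6052 / 2.283 = 2.017.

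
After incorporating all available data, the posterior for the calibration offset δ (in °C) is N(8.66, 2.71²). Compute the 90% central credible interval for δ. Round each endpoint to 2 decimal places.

[4.20, 13.12]

The posterior is symmetric, so the 90% equal-tailed interval is δ = 8.66 ± z·2.71 with z = 1.645.
Half-width: 1.645 × 2.71 = 4.46.
8.66 − 4.46 = 4.20; 8.66 + 4.46 = 13.12.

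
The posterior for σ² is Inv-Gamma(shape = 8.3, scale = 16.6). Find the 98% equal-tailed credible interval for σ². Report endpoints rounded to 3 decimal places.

[1.011, 5.383]

Inverse-Gamma(8.3, 16.6) quantiles: F⁻¹(0.01) and F⁻¹(0.99).
Equivalently, 1/σ² ~ Gamma(8.3, rate = 16.6); invert its 0.99 and 0.01 quantiles.
Posterior mean ≈ 2.274, SD ≈ 0.906; a Normal approximation gives roughly [0.166, 4.382].
Exact: lower = 1.011; upper = 5.383.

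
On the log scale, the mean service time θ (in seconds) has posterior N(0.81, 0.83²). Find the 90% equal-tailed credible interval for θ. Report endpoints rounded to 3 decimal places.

On the log scale the 90% interval is 0.81 ± 1.645 × 0.83 = [-0.5552, 2.1752].
Exponentiate: [e^-0.5552, e^2.1752] = [0.574, 8.804].

[0.574, 8.804]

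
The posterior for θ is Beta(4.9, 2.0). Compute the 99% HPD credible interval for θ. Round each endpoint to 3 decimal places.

The posterior is unimodal and skewed, so the HPD interval has equal density at both endpoints and is the shortest 99% interval.
Solving f(0.285) = f(0.995) with F(0.995) − F(0.285) = 0.99 gives [0.285, 0.995].
For comparison, the equal-tailed interval is [0.247, 0.981]; the HPD is narrower and shifted toward the mode.

[0.285, 0.995]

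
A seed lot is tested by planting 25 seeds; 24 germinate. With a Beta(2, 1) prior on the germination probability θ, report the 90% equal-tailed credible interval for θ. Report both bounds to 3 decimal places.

Posterior: Beta(2+24, 1+1) = Beta(26, 2).
Equal-tailed 90% interval: the 0.05 and 0.95 quantiles of Beta(26, 2).
Posterior mean ≈ 0.929, SD ≈ 0.048; a Normal approximation gives roughly [0.850, 1.007].
Exact: F⁻¹(0.05) = 0.836; F⁻¹(0.95) = 0.987.

[0.836, 0.987]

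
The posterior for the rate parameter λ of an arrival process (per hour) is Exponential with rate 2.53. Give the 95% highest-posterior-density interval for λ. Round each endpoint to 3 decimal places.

The exponential density is strictly decreasing on [0, ∞), so the HPD interval is anchored at 0: [0, q] with P(λ ≤ q) = 0.95.
q = −ln(1 − 0.95) / 2.53 = 2.9957 / 2.53 = 1.184.

[0.000, 1.184]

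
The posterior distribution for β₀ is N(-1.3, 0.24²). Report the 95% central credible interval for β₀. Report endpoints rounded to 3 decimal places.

The posterior is symmetric, so the 95% equal-tailed interval is β₀ = -1.3 ± z·0.24 with z = 1.960.
Half-width: 1.960 × 0.24 = 0.470.
-1.3 − 0.470 = -1.770; -1.3 + 0.470 = -0.830.

[-1.770, -0.830]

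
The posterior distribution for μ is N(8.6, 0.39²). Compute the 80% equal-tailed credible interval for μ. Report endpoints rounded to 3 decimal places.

[8.100, 9.100]

The posterior is symmetric, so the 80% equal-tailed interval is μ = 8.6 ± z·0.39 with z = 1.282.
Half-width: 1.282 × 0.39 = 0.500.
8.6 − 0.500 = 8.100; 8.6 + 0.500 = 9.100.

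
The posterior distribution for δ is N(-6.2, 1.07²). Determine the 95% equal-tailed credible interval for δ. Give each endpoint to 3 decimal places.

The posterior is symmetric, so the 95% equal-tailed interval is δ = -6.2 ± z·1.07 with z = 1.960.
Half-width: 1.960 × 1.07 = 2.097.
-6.2 − 2.097 = -8.297; -6.2 + 2.097 = -4.103.

[-8.297, -4.103]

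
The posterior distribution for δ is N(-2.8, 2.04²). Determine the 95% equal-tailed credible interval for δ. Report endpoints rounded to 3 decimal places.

The posterior is symmetric, so the 95% equal-tailed interval is δ = -2.8 ± z·2.04 with z = 1.960.
Half-width: 1.960 × 2.04 = 3.998.
-2.8 − 3.998 = -6.798; -2.8 + 3.998 = 1.198.

[-6.798, 1.198]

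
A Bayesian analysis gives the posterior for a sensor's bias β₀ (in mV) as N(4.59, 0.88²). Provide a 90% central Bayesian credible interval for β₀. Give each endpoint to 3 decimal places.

[3.143, 6.037]

The posterior is symmetric, so the 90% equal-tailed interval is β₀ = 4.59 ± z·0.88 with z = 1.645.
Half-width: 1.645 × 0.88 = 1.447.
4.59 − 1.447 = 3.143; 4.59 + 1.447 = 6.037.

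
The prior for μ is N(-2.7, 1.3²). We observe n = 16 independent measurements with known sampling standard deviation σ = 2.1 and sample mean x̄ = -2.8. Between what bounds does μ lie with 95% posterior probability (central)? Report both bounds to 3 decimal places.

Posterior precision = 1/1.3² + 16/2.1² = 0.5917 + 3.6281 = 4.2198, so posterior SD = 0.4868.
Posterior mean = (-2.7/1.3² + 16·-2.8/2.1²) / 4.2198 = -2.7860.
Interval: -2.7860 ± 1.960 × 0.4868 → [-3.740, -1.832].

[-3.740, -1.832]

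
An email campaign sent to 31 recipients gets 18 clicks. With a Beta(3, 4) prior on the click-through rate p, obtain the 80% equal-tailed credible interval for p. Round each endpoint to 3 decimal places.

Posterior: Beta(3+18, 4+13) = Beta(21, 17).
Equal-tailed 80% interval: the 0.1 and 0.9 quantiles of Beta(21, 17).
Posterior mean ≈ 0.553, SD ≈ 0.080; a Normal approximation gives roughly [0.451, 0.655].
Exact: F⁻¹(0.1) = 0.449; F⁻¹(0.9) = 0.655.

[0.449, 0.655]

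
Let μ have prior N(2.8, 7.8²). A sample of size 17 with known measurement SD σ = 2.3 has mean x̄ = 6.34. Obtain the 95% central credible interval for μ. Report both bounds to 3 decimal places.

[5.231, 7.413]

Posterior precision = 1/7.8² + 17/2.3² = 0.0164 + 3.2136 = 3.2300, so posterior SD = 0.5564.
Posterior mean = (2.8/7.8² + 17·6.34/2.3²) / 3.2300 = 6.3220.
Interval: 6.3220 ± 1.960 × 0.5564 → [5.231, 7.413].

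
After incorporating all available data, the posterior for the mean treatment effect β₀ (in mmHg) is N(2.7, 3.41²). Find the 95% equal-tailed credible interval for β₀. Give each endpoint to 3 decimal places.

[-3.983, 9.383]

The posterior is symmetric, so the 95% equal-tailed interval is β₀ = 2.7 ± z·3.41 with z = 1.960.
Half-width: 1.960 × 3.41 = 6.683.
2.7 − 6.683 = -3.983; 2.7 + 6.683 = 9.383.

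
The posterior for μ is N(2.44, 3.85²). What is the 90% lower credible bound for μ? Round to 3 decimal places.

Need L with P(μ ≥ L) = 0.90: L = 2.44 − z_{0.1}·3.85.
z = 1.282; L = 2.44 − 1.282 × 3.85 = -2.494.

-2.494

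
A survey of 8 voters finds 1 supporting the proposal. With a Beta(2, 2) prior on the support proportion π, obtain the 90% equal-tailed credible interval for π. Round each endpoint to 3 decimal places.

Posterior: Beta(2+1, 2+7) = Beta(3, 9).
Equal-tailed 90% interval: the 0.05 and 0.95 quantiles of Beta(3, 9).
Posterior mean ≈ 0.250, SD ≈ 0.120; a Normal approximation gives roughly [0.052, 0.448].
Exact: F⁻¹(0.05) = 0.079; F⁻¹(0.95) = 0.470.

[0.079, 0.470]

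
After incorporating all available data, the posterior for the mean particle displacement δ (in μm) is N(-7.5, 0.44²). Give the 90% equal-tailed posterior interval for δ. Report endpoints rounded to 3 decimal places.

[-8.224, -6.776]

The posterior is symmetric, so the 90% equal-tailed interval is δ = -7.5 ± z·0.44 with z = 1.645.
Half-width: 1.645 × 0.44 = 0.724.
-7.5 − 0.724 = -8.224; -7.5 + 0.724 = -6.776.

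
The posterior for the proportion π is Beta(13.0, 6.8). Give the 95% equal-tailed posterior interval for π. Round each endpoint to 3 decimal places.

Posterior: Beta(13.0, 6.8).
Equal-tailed 95% interval: the 0.025 and 0.975 quantiles of Beta(13.0, 6.8).
Posterior mean ≈ 0.657, SD ≈ 0.104; a Normal approximation gives roughly [0.452, 0.861].
Exact: F⁻¹(0.025) = 0.440; F⁻¹(0.975) = 0.843.

[0.440, 0.843]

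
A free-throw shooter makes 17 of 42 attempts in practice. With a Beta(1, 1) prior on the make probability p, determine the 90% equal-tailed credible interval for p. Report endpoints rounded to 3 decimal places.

[0.291, 0.532]

Posterior: Beta(1+17, 1+25) = Beta(18, 26).
Equal-tailed 90% interval: the 0.05 and 0.95 quantiles of Beta(18, 26).
Posterior mean ≈ 0.409, SD ≈ 0.073; a Normal approximation gives roughly [0.289, 0.530].
Exact: F⁻¹(0.05) = 0.291; F⁻¹(0.95) = 0.532.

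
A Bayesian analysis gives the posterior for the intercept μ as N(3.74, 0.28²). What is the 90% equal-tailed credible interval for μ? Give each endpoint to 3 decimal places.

[3.279, 4.201]

The posterior is symmetric, so the 90% equal-tailed interval is μ = 3.74 ± z·0.28 with z = 1.645.
Half-width: 1.645 × 0.28 = 0.461.
3.74 − 0.461 = 3.279; 3.74 + 0.461 = 4.201.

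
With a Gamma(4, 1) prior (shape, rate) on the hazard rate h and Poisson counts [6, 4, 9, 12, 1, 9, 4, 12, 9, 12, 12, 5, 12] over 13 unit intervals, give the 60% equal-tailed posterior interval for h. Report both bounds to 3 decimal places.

Posterior: Gamma(4+107, 1+13) = Gamma(111, 14) (shape, rate).
Equal-tailed 60% interval: Gamma(111, 14) quantiles at 0.2 and 0.8.
Posterior mean ≈ 7.929, SD ≈ 0.753; a Normal approximation gives roughly [7.295, 8.562].
Exact: lower = 7.289; upper = 8.554.

[7.289, 8.554]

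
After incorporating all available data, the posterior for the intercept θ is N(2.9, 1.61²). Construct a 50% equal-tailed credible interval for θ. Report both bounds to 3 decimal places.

The posterior is symmetric, so the 50% equal-tailed interval is θ = 2.9 ± z·1.61 with z = 0.674.
Half-width: 0.674 × 1.61 = 1.086.
2.9 − 1.086 = 1.814; 2.9 + 1.086 = 3.986.

[1.814, 3.986]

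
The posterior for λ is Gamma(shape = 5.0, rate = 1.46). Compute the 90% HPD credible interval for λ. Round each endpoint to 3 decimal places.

The posterior is unimodal and skewed, so the HPD interval has equal density at both endpoints and is the shortest 90% interval.
Solving f(1.033) = f(5.723) with F(5.723) − F(1.033) = 0.90 gives [1.033, 5.723].
For comparison, the equal-tailed interval is [1.349, 6.270]; the HPD is narrower and shifted toward the mode.

[1.033, 5.723]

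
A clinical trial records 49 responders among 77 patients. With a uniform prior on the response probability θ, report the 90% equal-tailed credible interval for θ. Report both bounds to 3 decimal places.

[0.542, 0.720]

Posterior: Beta(1+49, 1+28) = Beta(50, 29).
Equal-tailed 90% interval: the 0.05 and 0.95 quantiles of Beta(50, 29).
Posterior mean ≈ 0.633, SD ≈ 0.054; a Normal approximation gives roughly [0.544, 0.722].
Exact: F⁻¹(0.05) = 0.542; F⁻¹(0.95) = 0.720.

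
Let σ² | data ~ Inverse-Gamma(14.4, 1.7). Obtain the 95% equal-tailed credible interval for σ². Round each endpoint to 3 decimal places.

[0.075, 0.214]

Inverse-Gamma(14.4, 1.7) quantiles: F⁻¹(0.025) and F⁻¹(0.975).
Equivalently, 1/σ² ~ Gamma(14.4, rate = 1.7); invert its 0.975 and 0.025 quantiles.
Posterior mean ≈ 0.127, SD ≈ 0.036; a Normal approximation gives roughly [0.056, 0.197].
Exact: lower = 0.075; upper = 0.214.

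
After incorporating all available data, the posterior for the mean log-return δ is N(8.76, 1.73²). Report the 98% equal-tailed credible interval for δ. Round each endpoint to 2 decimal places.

The posterior is symmetric, so the 98% equal-tailed interval is δ = 8.76 ± z·1.73 with z = 2.326.
Half-width: 2.326 × 1.73 = 4.02.
8.76 − 4.02 = 4.74; 8.76 + 4.02 = 12.78.

[4.74, 12.78]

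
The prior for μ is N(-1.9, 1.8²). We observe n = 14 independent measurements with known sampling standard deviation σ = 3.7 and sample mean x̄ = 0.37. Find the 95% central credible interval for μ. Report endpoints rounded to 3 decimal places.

[-1.855, 1.542]

Posterior precision = 1/1.8² + 14/3.7² = 0.3086 + 1.0226 = 1.3313, so posterior SD = 0.8667.
Posterior mean = (-1.9/1.8² + 14·0.37/3.7²) / 1.3313 = -0.1563.
Interval: -0.1563 ± 1.960 × 0.8667 → [-1.855, 1.542].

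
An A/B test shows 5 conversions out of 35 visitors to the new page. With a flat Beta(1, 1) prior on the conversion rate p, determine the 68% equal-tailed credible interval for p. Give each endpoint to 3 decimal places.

[0.103, 0.222]

Posterior: Beta(1+5, 1+30) = Beta(6, 31).
Equal-tailed 68% interval: the 0.16 and 0.84 quantiles of Beta(6, 31).
Posterior mean ≈ 0.162, SD ≈ 0.060; a Normal approximation gives roughly [0.103, 0.222].
Exact: F⁻¹(0.16) = 0.103; F⁻¹(0.84) = 0.222.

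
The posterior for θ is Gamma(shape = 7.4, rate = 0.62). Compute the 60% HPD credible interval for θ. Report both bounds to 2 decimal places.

The posterior is unimodal and skewed, so the HPD interval has equal density at both endpoints and is the shortest 60% interval.
Solving f(7.22) = f(14.20) with F(14.20) − F(7.22) = 0.60 gives [7.22, 14.20].
For comparison, the equal-tailed interval is [8.18, 15.39]; the HPD is narrower and shifted toward the mode.

[7.22, 14.20]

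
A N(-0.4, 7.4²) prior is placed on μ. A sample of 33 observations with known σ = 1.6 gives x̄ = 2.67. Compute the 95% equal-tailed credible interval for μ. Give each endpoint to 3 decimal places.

[2.120, 3.211]

Posterior precision = 1/7.4² + 33/1.6² = 0.0183 + 12.8906 = 12.9089, so posterior SD = 0.2783.
Posterior mean = (-0.4/7.4² + 33·2.67/1.6²) / 12.9089 = 2.6657.
Interval: 2.6657 ± 1.960 × 0.2783 → [2.120, 3.211].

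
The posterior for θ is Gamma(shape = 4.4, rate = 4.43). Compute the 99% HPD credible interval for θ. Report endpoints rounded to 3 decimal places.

The posterior is unimodal and skewed, so the HPD interval has equal density at both endpoints and is the shortest 99% interval.
Solving f(0.119) = f(2.439) with F(2.439) − F(0.119) = 0.99 gives [0.119, 2.439].
For comparison, the equal-tailed interval is [0.187, 2.626]; the HPD is narrower and shifted toward the mode.

[0.119, 2.439]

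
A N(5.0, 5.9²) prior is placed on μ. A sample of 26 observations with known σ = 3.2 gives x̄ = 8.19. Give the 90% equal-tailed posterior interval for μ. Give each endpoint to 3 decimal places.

[7.128, 9.181]

Posterior precision = 1/5.9² + 26/3.2² = 0.0287 + 2.5391 = 2.5678, so posterior SD = 0.6241.
Posterior mean = (5.0/5.9² + 26·8.19/3.2²) / 2.5678 = 8.1543.
Interval: 8.1543 ± 1.645 × 0.6241 → [7.128, 9.181].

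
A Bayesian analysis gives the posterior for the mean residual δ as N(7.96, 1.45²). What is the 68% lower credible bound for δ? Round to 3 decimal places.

Need L with P(δ ≥ L) = 0.68: L = 7.96 − z_{0.32}·1.45.
z = 0.468; L = 7.96 − 0.468 × 1.45 = 7.282.

7.282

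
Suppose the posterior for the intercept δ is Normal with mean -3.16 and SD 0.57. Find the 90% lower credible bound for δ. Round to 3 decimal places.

-3.890

Need L with P(δ ≥ L) = 0.90: L = -3.16 − z_{0.1}·0.57.
z = 1.282; L = -3.16 − 1.282 × 0.57 = -3.890.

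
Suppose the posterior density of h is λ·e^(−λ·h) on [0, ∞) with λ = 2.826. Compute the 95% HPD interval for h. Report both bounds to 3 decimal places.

[0.000, 1.060]

The exponential density is strictly decreasing on [0, ∞), so the HPD interval is anchored at 0: [0, q] with P(h ≤ q) = 0.95.
q = −ln(1 − 0.95) / 2.826 = 2.9957 / 2.826 = 1.060.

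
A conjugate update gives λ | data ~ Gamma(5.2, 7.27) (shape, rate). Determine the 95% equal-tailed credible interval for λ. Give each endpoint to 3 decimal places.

Posterior: Gamma(shape 5.2, rate 7.27).
Equal-tailed 95% interval: Gamma(5.2, 7.27) quantiles at 0.025 and 0.975.
Posterior mean ≈ 0.715, SD ≈ 0.314; a Normal approximation gives roughly [0.100, 1.330].
Exact: lower = 0.239; upper = 1.448.

[0.239, 1.448]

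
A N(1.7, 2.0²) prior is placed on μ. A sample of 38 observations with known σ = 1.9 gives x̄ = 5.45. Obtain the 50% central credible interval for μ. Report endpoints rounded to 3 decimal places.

[5.158, 5.568]

Posterior precision = 1/2.0² + 38/1.9² = 0.2500 + 10.5263 = 10.7763, so posterior SD = 0.3046.
Posterior mean = (1.7/2.0² + 38·5.45/1.9²) / 10.7763 = 5.3630.
Interval: 5.3630 ± 0.674 × 0.3046 → [5.158, 5.568].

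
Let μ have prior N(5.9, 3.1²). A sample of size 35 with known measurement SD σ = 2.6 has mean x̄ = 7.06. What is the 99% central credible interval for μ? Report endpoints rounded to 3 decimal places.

[5.916, 8.158]

Posterior precision = 1/3.1² + 35/2.6² = 0.1041 + 5.1775 = 5.2816, so posterior SD = 0.4351.
Posterior mean = (5.9/3.1² + 35·7.06/2.6²) / 5.2816 = 7.0371.
Interval: 7.0371 ± 2.576 × 0.4351 → [5.916, 8.158].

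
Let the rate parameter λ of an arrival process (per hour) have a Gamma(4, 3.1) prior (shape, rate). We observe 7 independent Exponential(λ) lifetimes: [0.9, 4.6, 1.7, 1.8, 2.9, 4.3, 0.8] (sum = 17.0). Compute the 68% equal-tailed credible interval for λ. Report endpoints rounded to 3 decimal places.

Posterior: Gamma(4+7, 3.1+17.0) = Gamma(11, 20.1) (shape, rate).
Equal-tailed 68% interval: Gamma(11, 20.1) quantiles at 0.16 and 0.84.
Posterior mean ≈ 0.547, SD ≈ 0.165; a Normal approximation gives roughly [0.383, 0.711].
Exact: lower = 0.386; upper = 0.709.

[0.386, 0.709]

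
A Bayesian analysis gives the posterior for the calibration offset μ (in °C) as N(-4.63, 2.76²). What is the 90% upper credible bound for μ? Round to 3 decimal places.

Need U with P(μ ≤ U) = 0.90: U = -4.63 + z_{0.1}·2.76.
z = 1.282; U = -4.63 + 1.282 × 2.76 = -1.093.

-1.093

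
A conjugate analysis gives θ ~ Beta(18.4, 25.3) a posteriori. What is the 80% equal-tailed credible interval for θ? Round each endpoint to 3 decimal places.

[0.327, 0.517]

Posterior: Beta(18.4, 25.3).
Equal-tailed 80% interval: the 0.1 and 0.9 quantiles of Beta(18.4, 25.3).
Posterior mean ≈ 0.421, SD ≈ 0.074; a Normal approximation gives roughly [0.326, 0.516].
Exact: F⁻¹(0.1) = 0.327; F⁻¹(0.9) = 0.517.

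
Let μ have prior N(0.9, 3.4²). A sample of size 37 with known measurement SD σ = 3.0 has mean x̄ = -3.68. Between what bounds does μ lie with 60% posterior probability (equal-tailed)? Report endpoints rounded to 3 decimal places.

Posterior precision = 1/3.4² + 37/3.0² = 0.0865 + 4.1111 = 4.1976, so posterior SD = 0.4881.
Posterior mean = (0.9/3.4² + 37·-3.68/3.0²) / 4.1976 = -3.5856.
Interval: -3.5856 ± 0.842 × 0.4881 → [-3.996, -3.175].

[-3.996, -3.175]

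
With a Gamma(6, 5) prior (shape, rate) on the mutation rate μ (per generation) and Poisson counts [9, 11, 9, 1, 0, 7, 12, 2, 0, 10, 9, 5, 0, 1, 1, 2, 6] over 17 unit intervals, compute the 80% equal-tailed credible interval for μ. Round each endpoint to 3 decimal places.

[3.591, 4.701]

Posterior: Gamma(6+85, 5+17) = Gamma(91, 22) (shape, rate).
Equal-tailed 80% interval: Gamma(91, 22) quantiles at 0.1 and 0.9.
Posterior mean ≈ 4.136, SD ≈ 0.434; a Normal approximation gives roughly [3.581, 4.692].
Exact: lower = 3.591; upper = 4.701.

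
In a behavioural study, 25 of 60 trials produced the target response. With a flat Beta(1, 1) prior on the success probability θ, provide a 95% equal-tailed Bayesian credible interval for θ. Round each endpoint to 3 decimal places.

[0.300, 0.543]

Posterior: Beta(1+25, 1+35) = Beta(26, 36).
Equal-tailed 95% interval: the 0.025 and 0.975 quantiles of Beta(26, 36).
Posterior mean ≈ 0.419, SD ≈ 0.062; a Normal approximation gives roughly [0.298, 0.541].
Exact: F⁻¹(0.025) = 0.300; F⁻¹(0.975) = 0.543.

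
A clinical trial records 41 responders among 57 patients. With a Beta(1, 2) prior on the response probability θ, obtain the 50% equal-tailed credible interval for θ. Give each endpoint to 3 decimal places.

Posterior: Beta(1+41, 2+16) = Beta(42, 18).
Equal-tailed 50% interval: the 0.25 and 0.75 quantiles of Beta(42, 18).
Posterior mean ≈ 0.700, SD ≈ 0.059; a Normal approximation gives roughly [0.660, 0.740].
Exact: F⁻¹(0.25) = 0.661; F⁻¹(0.75) = 0.741.

[0.661, 0.741]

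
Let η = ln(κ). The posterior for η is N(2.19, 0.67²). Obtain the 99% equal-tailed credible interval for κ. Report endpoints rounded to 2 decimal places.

[1.59, 50.19]

On the log scale the 99% interval is 2.19 ± 2.576 × 0.67 = [0.4642, 3.9158].
Exponentiate: [e^0.4642, e^3.9158] = [1.59, 50.19].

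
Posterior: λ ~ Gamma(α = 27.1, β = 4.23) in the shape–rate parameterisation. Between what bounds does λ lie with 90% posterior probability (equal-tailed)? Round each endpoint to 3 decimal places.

[4.525, 8.556]

Posterior: Gamma(shape 27.1, rate 4.23).
Equal-tailed 90% interval: Gamma(27.1, 4.23) quantiles at 0.05 and 0.95.
Posterior mean ≈ 6.407, SD ≈ 1.231; a Normal approximation gives roughly [4.382, 8.431].
Exact: lower = 4.525; upper = 8.556.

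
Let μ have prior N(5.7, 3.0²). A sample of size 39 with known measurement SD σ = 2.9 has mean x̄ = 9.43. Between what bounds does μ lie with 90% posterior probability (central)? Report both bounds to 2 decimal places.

Posterior precision = 1/3.0² + 39/2.9² = 0.1111 + 4.6373 = 4.7484, so posterior SD = 0.4589.
Posterior mean = (5.7/3.0² + 39·9.43/2.9²) / 4.7484 = 9.3427.
Interval: 9.3427 ± 1.645 × 0.4589 → [8.59, 10.10].

[8.59, 10.10]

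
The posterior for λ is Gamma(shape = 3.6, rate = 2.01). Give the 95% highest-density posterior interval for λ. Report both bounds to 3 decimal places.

[0.267, 3.651]

The posterior is unimodal and skewed, so the HPD interval has equal density at both endpoints and is the shortest 95% interval.
Solving f(0.267) = f(3.651) with F(3.651) − F(0.267) = 0.95 gives [0.267, 3.651].
For comparison, the equal-tailed interval is [0.444, 4.060]; the HPD is narrower and shifted toward the mode.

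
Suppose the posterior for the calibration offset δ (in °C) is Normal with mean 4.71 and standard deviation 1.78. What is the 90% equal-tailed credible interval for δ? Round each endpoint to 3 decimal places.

The posterior is symmetric, so the 90% equal-tailed interval is δ = 4.71 ± z·1.78 with z = 1.645.
Half-width: 1.645 × 1.78 = 2.928.
4.71 − 2.928 = 1.782; 4.71 + 2.928 = 7.638.

[1.782, 7.638]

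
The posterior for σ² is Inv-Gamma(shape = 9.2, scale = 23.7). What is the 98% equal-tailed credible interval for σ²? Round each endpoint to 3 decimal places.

Inverse-Gamma(9.2, 23.7) quantiles: F⁻¹(0.01) and F⁻¹(0.99).
Equivalently, 1/σ² ~ Gamma(9.2, rate = 23.7); invert its 0.99 and 0.01 quantiles.
Posterior mean ≈ 2.890, SD ≈ 1.077; a Normal approximation gives roughly [0.384, 5.396].
Exact: lower = 1.340; upper = 6.528.

[1.340, 6.528]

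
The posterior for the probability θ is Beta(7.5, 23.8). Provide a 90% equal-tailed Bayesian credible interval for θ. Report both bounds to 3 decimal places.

Posterior: Beta(7.5, 23.8).
Equal-tailed 90% interval: the 0.05 and 0.95 quantiles of Beta(7.5, 23.8).
Posterior mean ≈ 0.240, SD ≈ 0.075; a Normal approximation gives roughly [0.116, 0.363].
Exact: F⁻¹(0.05) = 0.126; F⁻¹(0.95) = 0.372.

[0.126, 0.372]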